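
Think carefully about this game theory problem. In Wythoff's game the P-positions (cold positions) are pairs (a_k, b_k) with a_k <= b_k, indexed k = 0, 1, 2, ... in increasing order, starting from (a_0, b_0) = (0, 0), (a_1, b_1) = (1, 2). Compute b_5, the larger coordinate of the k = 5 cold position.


By Wythoff's theorem, a_k = floor(k * phi) and b_k = floor(k * phi^2) = a_k + k, where phi = (1 + sqrt(5))/2 is the golden ratio.
phi = (1 + sqrt(5))/2 = 1.618034
phi^2 = phi + 1 = 2.618034
k = 5
k * phi^2 = 5 * 2.618034 = 13.090170
b_5 = floor(k * phi^2) = 13 (check: a_5 + k = 8 + 5 = 13)

13


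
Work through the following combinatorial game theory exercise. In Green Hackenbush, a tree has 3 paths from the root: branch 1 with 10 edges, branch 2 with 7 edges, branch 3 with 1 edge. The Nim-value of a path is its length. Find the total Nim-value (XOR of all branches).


The tree has 3 branches from the ground vertex.
In Green Hackenbush, the Nim-value of a simple path of length k is k.
Branch 1: length 10, Nim-value = 10
Branch 2: length 7, Nim-value = 7
Branch 3: length 1, Nim-value = 1
Total Nim-value = XOR of all branch values:
0 XOR 10 = 10
10 XOR 7 = 13
13 XOR 1 = 12
Nim-value of the tree = 12

12


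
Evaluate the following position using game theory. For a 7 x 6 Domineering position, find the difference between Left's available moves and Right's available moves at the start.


Board is 7 x 6 (rows x cols).
Left (vertical) placements: (rows-1) * cols = 6 * 6 = 36
Right (horizontal) placements: rows * (cols-1) = 7 * 5 = 35
Advantage = Left - Right = 36 - 35 = 1

1


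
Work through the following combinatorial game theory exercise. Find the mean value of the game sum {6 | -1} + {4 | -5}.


G1 = {6 | -1}, G2 = {4 | -5}
Each is a switch {a | b} with numbers a > b; its mean value is (a + b)/2, and mean value is additive over game sums: m(G1 + G2) = m(G1) + m(G2).
Mean of G1 = (6 + (-1))/2 = 5/2 = 5/2
Mean of G2 = (4 + (-5))/2 = -1/2 = -1/2
Mean of G1 + G2 = 5/2 + -1/2 = 2

2


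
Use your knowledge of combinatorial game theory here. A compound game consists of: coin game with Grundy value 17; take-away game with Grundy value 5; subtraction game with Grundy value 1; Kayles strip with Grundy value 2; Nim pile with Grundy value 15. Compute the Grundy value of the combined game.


By the Sprague-Grundy theorem, the Grundy value of a sum of games is the XOR of individual Grundy values.
coin game: Grundy value = 17. Running XOR: 0 XOR 17 = 17
take-away game: Grundy value = 5. Running XOR: 17 XOR 5 = 20
subtraction game: Grundy value = 1. Running XOR: 20 XOR 1 = 21
Kayles strip: Grundy value = 2. Running XOR: 21 XOR 2 = 23
Nim pile: Grundy value = 15. Running XOR: 23 XOR 15 = 24
The combined Grundy value is 24.

24


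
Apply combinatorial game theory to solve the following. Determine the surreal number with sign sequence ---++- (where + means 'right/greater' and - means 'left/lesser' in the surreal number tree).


Sign expansion: ---++-
Rule: track bounds (lo, hi), initially (-inf, +inf). On '+', the current value becomes lo and we move to the simplest number in (value, hi): value + 1 if hi = +inf, otherwise the midpoint (value + hi)/2. On '-', the current value becomes hi and we move to value - 1 if lo = -inf, otherwise the midpoint (lo + value)/2.
Start at 0.
Step 1: sign = -, move left. Bounds: (-inf, 0). Value = -1
Step 2: sign = -, move left. Bounds: (-inf, -1). Value = -2
Step 3: sign = -, move left. Bounds: (-inf, -2). Value = -3
Step 4: sign = +, move right. Bounds: (-3, -2). Value = -5/2
Step 5: sign = +, move right. Bounds: (-5/2, -2). Value = -9/4
Step 6: sign = -, move left. Bounds: (-5/2, -9/4). Value = -19/8
The surreal number with sign expansion ---++- is -19/8.

-19/8


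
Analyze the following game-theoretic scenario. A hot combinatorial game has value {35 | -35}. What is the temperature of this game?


The game is {35 | -35}, a switch {a | b} with numbers a > b.
Cooling {a | b} by t gives {a - t | b + t}, which stops being hot when a - t = b + t, i.e. at t = (a - b)/2. So the temperature of a switch is (a - b)/2.
Temperature = (Left option - Right option) / 2
= (35 - (-35)) / 2
= 70 / 2
= 35

35


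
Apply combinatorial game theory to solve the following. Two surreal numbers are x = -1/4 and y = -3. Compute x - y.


x = -1/4, y = -3
Converting to common denominator: 4
x = -1/4, y = -12/4
x - y = -1/4 - -3 = 11/4

11/4


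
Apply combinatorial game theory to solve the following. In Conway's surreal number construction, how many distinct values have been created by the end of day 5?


Day 0: {|} = 0 is born. Count = 1.
Day n: the number of surreal numbers born by day n is 2^(n+1) - 1.
By day 0: 2^1 - 1 = 1
By day 1: 2^2 - 1 = 3
By day 2: 2^3 - 1 = 7
By day 3: 2^4 - 1 = 15
By day 4: 2^5 - 1 = 31
By day 5: 2^6 - 1 = 63
By day 5: 63 surreal numbers.

63


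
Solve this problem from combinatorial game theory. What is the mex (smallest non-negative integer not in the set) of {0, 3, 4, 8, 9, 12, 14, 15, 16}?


Set = {0, 3, 4, 8, 9, 12, 14, 15, 16}
0 is in the set.
1 is NOT in the set. This is the mex.
mex = 1

1


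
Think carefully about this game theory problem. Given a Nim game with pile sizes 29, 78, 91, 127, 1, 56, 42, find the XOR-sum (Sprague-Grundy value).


We need the XOR (exclusive or) of all pile sizes.
After XOR-ing pile 1 (size 29): 0 XOR 29 = 29
After XOR-ing pile 2 (size 78): 29 XOR 78 = 83
After XOR-ing pile 3 (size 91): 83 XOR 91 = 8
After XOR-ing pile 4 (size 127): 8 XOR 127 = 119
After XOR-ing pile 5 (size 1): 119 XOR 1 = 118
After XOR-ing pile 6 (size 56): 118 XOR 56 = 78
After XOR-ing pile 7 (size 42): 78 XOR 42 = 100
The Nim-value of this position is 100.

100


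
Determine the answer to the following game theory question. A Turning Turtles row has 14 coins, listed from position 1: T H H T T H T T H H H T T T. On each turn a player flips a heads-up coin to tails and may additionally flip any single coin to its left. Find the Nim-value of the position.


Coins: T H H T T H T T H H H T T T
Key fact: a single head at position k behaves exactly like a Nim heap of size k (turning it to T and optionally flipping a coin at j < k corresponds to moving the heap from k to j, or to 0), and heads combine as a disjunctive sum (two heads at the same place would cancel, matching j XOR j = 0). So the Nim-value is the XOR of the 1-indexed positions of the heads.
Face-up positions (1-indexed): [2, 3, 6, 9, 10, 11]
XOR 0 with 2: 0 XOR 2 = 2
XOR 2 with 3: 2 XOR 3 = 1
XOR 1 with 6: 1 XOR 6 = 7
XOR 7 with 9: 7 XOR 9 = 14
XOR 14 with 10: 14 XOR 10 = 4
XOR 4 with 11: 4 XOR 11 = 15
Nim-value = 15

15


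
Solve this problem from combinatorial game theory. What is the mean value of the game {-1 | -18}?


Game = {-1 | -18}, a switch {a | b} with numbers a > b.
Its thermograph has left wall a - t and right wall b + t, which meet at t = (a - b)/2, where both equal (a + b)/2. So the mast (mean value) is at (a + b)/2.
Mean = (-1 + (-18))/2 = -19/2 = -19/2

-19/2


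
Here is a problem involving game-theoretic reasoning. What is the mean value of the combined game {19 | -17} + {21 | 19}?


G1 = {19 | -17}, G2 = {21 | 19}
Each is a switch {a | b} with numbers a > b; its mean value is (a + b)/2, and mean value is additive over game sums: m(G1 + G2) = m(G1) + m(G2).
Mean of G1 = (19 + (-17))/2 = 2/2 = 1
Mean of G2 = (21 + (19))/2 = 40/2 = 20
Mean of G1 + G2 = 1 + 20 = 21

21


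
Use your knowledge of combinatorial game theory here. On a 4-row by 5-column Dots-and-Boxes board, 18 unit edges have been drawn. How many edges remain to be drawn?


Grid: 4 x 5 boxes, i.e. 5 rows and 6 columns of dots.
Horizontal edges: (rows + 1) * cols = 5 * 5 = 25
Vertical edges: rows * (cols + 1) = 4 * 6 = 24
Total edges: 25 + 24 = 49
Edges drawn: 18
Remaining: 49 - 18 = 31

31


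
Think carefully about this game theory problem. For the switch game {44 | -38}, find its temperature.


The game is {44 | -38}, a switch {a | b} with numbers a > b.
Cooling {a | b} by t gives {a - t | b + t}, which stops being hot when a - t = b + t, i.e. at t = (a - b)/2. So the temperature of a switch is (a - b)/2.
Temperature = (Left option - Right option) / 2
= (44 - (-38)) / 2
= 82 / 2
= 41

41


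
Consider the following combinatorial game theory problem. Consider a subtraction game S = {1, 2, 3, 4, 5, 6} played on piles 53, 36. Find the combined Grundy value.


Subtraction set: {1, 2, 3, 4, 5, 6}
For this subtraction set, G(n) = n mod 7 (period = max + 1 = 7).
Pile 1 (size 53): G(53) = 53 mod 7 = 4
Pile 2 (size 36): G(36) = 36 mod 7 = 1
Total Grundy value = XOR of all: 4 XOR 1 = 5

5


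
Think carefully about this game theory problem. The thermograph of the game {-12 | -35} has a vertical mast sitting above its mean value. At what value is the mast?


Game = {-12 | -35}, a switch {a | b} with numbers a > b.
Its thermograph has left wall a - t and right wall b + t, which meet at t = (a - b)/2, where both equal (a + b)/2. So the mast (mean value) is at (a + b)/2.
Mean = (-12 + (-35))/2 = -47/2 = -47/2

-47/2


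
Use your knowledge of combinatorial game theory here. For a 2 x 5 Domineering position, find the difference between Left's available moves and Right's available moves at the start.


Board is 2 x 5 (rows x cols).
Left (vertical) placements: (rows-1) * cols = 1 * 5 = 5
Right (horizontal) placements: rows * (cols-1) = 2 * 4 = 8
Advantage = Left - Right = 5 - 8 = -3

-3


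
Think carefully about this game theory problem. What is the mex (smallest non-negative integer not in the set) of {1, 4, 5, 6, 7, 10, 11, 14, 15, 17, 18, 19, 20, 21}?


Set = {1, 4, 5, 6, 7, 10, 11, 14, 15, 17, 18, 19, 20, 21}
0 is NOT in the set. This is the mex.
mex = 0

0


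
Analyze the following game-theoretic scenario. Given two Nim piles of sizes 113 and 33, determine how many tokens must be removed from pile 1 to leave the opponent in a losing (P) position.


Piles: 113 and 33
Current XOR: 113 XOR 33 = 80 (non-zero, so this is an N-position).
To make the XOR zero, we need to find a move that balances the piles.
For pile 1 (size 113): target = 113 XOR 80 = 33
We reduce pile 1 from 113 to 33.
Tokens removed: 113 - 33 = 80
Verification: 33 XOR 33 = 0

80


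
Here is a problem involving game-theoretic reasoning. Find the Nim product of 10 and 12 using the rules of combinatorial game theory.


Nim multiplication is bilinear over XOR: (u XOR v) * w = (u*w) XOR (v*w).
So we split each operand into its bit components and XOR the pairwise Nim products.
10 = 2 + 8 (as XOR of powers of 2).
12 = 4 + 8 (as XOR of powers of 2).
Using the standard Nim-product table on single bits:
  2*2 = 3,   2*4 = 8,   2*8 = 12,
  4*4 = 6,   4*8 = 11,  8*8 = 13,
and  1*x = x (identity), k*l = l*k (commutative).
Pairwise Nim products:
  2 * 4 = 8
  2 * 8 = 12
  8 * 4 = 11
  8 * 8 = 13
XOR them: 8 XOR 12 XOR 11 XOR 13 = 2.
Result: 10 * 12 = 2 (in Nim).

2


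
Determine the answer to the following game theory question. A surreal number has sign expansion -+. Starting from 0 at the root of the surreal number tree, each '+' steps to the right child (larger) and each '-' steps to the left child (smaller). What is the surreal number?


Sign expansion: -+
Rule: track bounds (lo, hi), initially (-inf, +inf). On '+', the current value becomes lo and we move to the simplest number in (value, hi): value + 1 if hi = +inf, otherwise the midpoint (value + hi)/2. On '-', the current value becomes hi and we move to value - 1 if lo = -inf, otherwise the midpoint (lo + value)/2.
Start at 0.
Step 1: sign = -, move left. Bounds: (-inf, 0). Value = -1
Step 2: sign = +, move right. Bounds: (-1, 0). Value = -1/2
The surreal number with sign expansion -+ is -1/2.

-1/2


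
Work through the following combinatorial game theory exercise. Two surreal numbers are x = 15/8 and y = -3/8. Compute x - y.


x = 15/8, y = -3/8
Converting to common denominator: 8
x = 15/8, y = -3/8
x - y = 15/8 - -3/8 = 9/4

9/4


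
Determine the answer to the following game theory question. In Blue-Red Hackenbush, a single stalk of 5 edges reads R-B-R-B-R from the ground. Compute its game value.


Edges (from ground): R-B-R-B-R
By Berlekamp's sign-expansion rule, a Blue-Red Hackenbush stalk has the value of the surreal number whose sign sequence is the edge sequence with B -> + and R -> -.
Sign sequence: -+-+-
Trace the sign expansion in the surreal number tree, starting from 0:
Edge 1: R (sign -) -> bounds (-inf, 0), value = -1
Edge 2: B (sign +) -> bounds (-1, 0), value = -1/2
Edge 3: R (sign -) -> bounds (-1, -1/2), value = -3/4
Edge 4: B (sign +) -> bounds (-3/4, -1/2), value = -5/8
Edge 5: R (sign -) -> bounds (-3/4, -5/8), value = -11/16
Game value = -11/16

-11/16


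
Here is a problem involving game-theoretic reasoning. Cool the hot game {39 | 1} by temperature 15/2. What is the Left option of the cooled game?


Original game: {39 | 1} (a switch {a | b} with a > b).
Cooling by t (for t below the temperature (a - b)/2 = 19) taxes each move by t: {a | b} cooled by t is {a - t | b + t}.
Cooling amount: t = 15/2
Cooled Left option: 39 - 15/2 = 63/2
Cooled Right option: 1 + 15/2 = 17/2
Cooled game: {63/2 | 17/2}
Left option = 63/2

63/2


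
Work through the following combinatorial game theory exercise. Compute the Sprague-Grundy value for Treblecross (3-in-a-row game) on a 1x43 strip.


Treblecross: place X on empty cells; 3-in-a-row wins.
Playing within two cells of an existing X lets the opponent win at once, so sensible play treats the cells i-2..i+2 around each X as dead. The player left with no safe cell loses, so this is a normal-play take-away game on strips of safe cells.
Placing X at cell i (0-indexed) of a strip of k safe cells leaves independent strips of sizes max(0, i-2) and max(0, k-i-3). Hence G(k) = mex{ G(max(0,i-2)) XOR G(max(0,k-i-3)) : 0 <= i < k }, with G(0) = 0.
G(1): splits (0,0):0^0=0 -> mex({0}) = 1
G(2): splits (0,0):0^0=0 -> mex({0}) = 1
G(3): splits (0,0):0^0=0 -> mex({0}) = 1
G(4): splits (0,1):0^1=1 (0,0):0^0=0 -> mex({0, 1}) = 2
G(5): splits (0,2):0^1=1 (0,1):0^1=1 (0,0):0^0=0 -> mex({0, 1}) = 2
G(6) = mex({1}) = 0
G(7) = mex({0, 1, 2}) = 3
G(8) = mex({0, 1, 2}) = 3
G(9) = mex({0, 2}) = 1
G(10) = mex({0, 2, 3}) = 1
G(11) = mex({0, 3}) = 1
G(12) = mex({1, 3}) = 0
G(13) = mex({0, 1, 2, 3}) = 4
G(14) = mex({0, 1, 2}) = 3
G(15) = mex({0, 1, 2}) = 3
G(16) = mex({0, 1, 2, 4}) = 3
G(17) = mex({0, 1, 3, 4}) = 2
G(18) = mex({0, 1, 3, 4}) = 2
G(19) = mex({0, 1, 3, 5}) = 2
G(20) = mex({0, 1, 2, 3, 5}) = 4
G(21) = mex({0, 1, 2, 3, 5}) = 4
G(22) = mex({1, 2, 6}) = 0
G(23) = mex({0, 1, 2, 3, 4, 6}) = 5
G(24) = mex({0, 1, 2, 3, 4}) = 5
G(25) = mex({0, 1, 3, 4, 7}) = 2
G(26) = mex({0, 1, 3, 4, 5, 7}) = 2
G(27) = mex({0, 1, 3, 5}) = 2
G(28) = mex({0, 1, 2, 5}) = 3
G(29) = mex({0, 1, 2, 4, 5, 6}) = 3
G(30) = mex({1, 2, 4, 6}) = 0
G(31) = mex({0, 1, 2, 3, 4, 6}) = 5
G(32) = mex({1, 2, 3, 4, 7}) = 0
G(33) = mex({0, 3, 7}) = 1
G(34) = mex({0, 2, 3, 5, 7}) = 1
G(35) = mex({0, 2, 3, 5, 6}) = 1
G(36) = mex({0, 1, 2, 5, 6}) = 3
G(37) = mex({0, 1, 2, 4, 5, 6}) = 3
G(38) = mex({0, 1, 2, 4}) = 3
G(39) = mex({0, 1, 2, 3, 4, 7}) = 5
G(40) = mex({0, 1, 2, 3, 4, 5, 7}) = 6
G(41) = mex({0, 1, 2, 3, 5, 7}) = 4
G(42) = mex({0, 1, 2, 3, 5, 6, 7}) = 4
G(43) = mex({0, 2, 3, 5, 6}) = 1
Therefore G(43) = 1.

1


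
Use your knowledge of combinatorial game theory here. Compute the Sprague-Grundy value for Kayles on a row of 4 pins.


Kayles: a move removes 1 or 2 adjacent pins from a contiguous row.
Removing pins from a row of k leaves two independent rows (a, b) with a + b = k - 1 (one pin) or a + b = k - 2 (two pins); an end removal gives a = 0.
By Sprague-Grundy, G(k) = mex{ G(a) XOR G(b) } over all these splits. G(0) = 0.
G(1): splits (0,0):0^0=0 -> mex({0}) = 1
G(2): splits (0,1):0^1=1 (0,0):0^0=0 -> mex({0, 1}) = 2
G(3): splits (0,2):0^2=2 (1,1):1^1=0 (0,1):0^1=1 -> mex({0, 1, 2}) = 3
G(4): splits (0,3):0^3=3 (1,2):1^2=3 (0,2):0^2=2 (1,1):1^1=0 -> mex({0, 2, 3}) = 1
Therefore G(4) = 1.

1


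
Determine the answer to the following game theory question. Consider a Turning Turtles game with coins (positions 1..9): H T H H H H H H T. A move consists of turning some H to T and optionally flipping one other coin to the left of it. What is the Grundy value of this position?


Coins: H T H H H H H H T
Key fact: a single head at position k behaves exactly like a Nim heap of size k (turning it to T and optionally flipping a coin at j < k corresponds to moving the heap from k to j, or to 0), and heads combine as a disjunctive sum (two heads at the same place would cancel, matching j XOR j = 0). So the Nim-value is the XOR of the 1-indexed positions of the heads.
Face-up positions (1-indexed): [1, 3, 4, 5, 6, 7, 8]
XOR 0 with 1: 0 XOR 1 = 1
XOR 1 with 3: 1 XOR 3 = 2
XOR 2 with 4: 2 XOR 4 = 6
XOR 6 with 5: 6 XOR 5 = 3
XOR 3 with 6: 3 XOR 6 = 5
XOR 5 with 7: 5 XOR 7 = 2
XOR 2 with 8: 2 XOR 8 = 10
Nim-value = 10

10


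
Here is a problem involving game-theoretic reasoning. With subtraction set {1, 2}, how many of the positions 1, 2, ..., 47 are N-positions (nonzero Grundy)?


Subtraction set S = {1, 2}, so G(n) = n mod 3.
G(n) = 0 when n is a multiple of 3.
Multiples of 3 in [1, 47]: 15
N-positions (nonzero Grundy) = 47 - 15 = 32

32


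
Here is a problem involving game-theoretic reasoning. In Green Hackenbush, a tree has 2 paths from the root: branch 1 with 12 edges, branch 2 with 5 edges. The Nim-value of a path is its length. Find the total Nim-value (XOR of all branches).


The tree has 2 branches from the ground vertex.
In Green Hackenbush, the Nim-value of a simple path of length k is k.
Branch 1: length 12, Nim-value = 12
Branch 2: length 5, Nim-value = 5
Total Nim-value = XOR of all branch values:
0 XOR 12 = 12
12 XOR 5 = 9
Nim-value of the tree = 9

9


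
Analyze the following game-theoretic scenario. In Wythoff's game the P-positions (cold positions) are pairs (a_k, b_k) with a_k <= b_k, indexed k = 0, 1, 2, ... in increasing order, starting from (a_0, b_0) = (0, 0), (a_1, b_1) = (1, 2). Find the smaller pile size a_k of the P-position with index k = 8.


By Wythoff's theorem, a_k = floor(k * phi) and b_k = floor(k * phi^2) = a_k + k, where phi = (1 + sqrt(5))/2 is the golden ratio.
phi = (1 + sqrt(5))/2 = 1.618034
k = 8
k * phi = 8 * 1.618034 = 12.944272
a_8 = floor(k * phi) = 12

12


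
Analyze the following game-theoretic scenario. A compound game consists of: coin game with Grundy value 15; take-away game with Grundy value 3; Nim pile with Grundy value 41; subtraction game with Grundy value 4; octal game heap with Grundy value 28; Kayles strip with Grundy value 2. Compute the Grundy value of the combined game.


By the Sprague-Grundy theorem, the Grundy value of a sum of games is the XOR of individual Grundy values.
coin game: Grundy value = 15. Running XOR: 0 XOR 15 = 15
take-away game: Grundy value = 3. Running XOR: 15 XOR 3 = 12
Nim pile: Grundy value = 41. Running XOR: 12 XOR 41 = 37
subtraction game: Grundy value = 4. Running XOR: 37 XOR 4 = 33
octal game heap: Grundy value = 28. Running XOR: 33 XOR 28 = 61
Kayles strip: Grundy value = 2. Running XOR: 61 XOR 2 = 63
The combined Grundy value is 63.

63


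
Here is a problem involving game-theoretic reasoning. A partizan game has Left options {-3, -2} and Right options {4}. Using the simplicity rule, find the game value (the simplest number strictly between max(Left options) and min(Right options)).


Left options: {-3, -2}, max = -2
Right options: {4}, min = 4
All options are numbers and max(Left) < min(Right), so by the simplicity theorem the value is the simplest (earliest-born) number strictly between -2 and 4.
Integers -1 through 3 all lie strictly between -2 and 4.
Among integers, the simplest (lowest birthday = smallest |n|; 0 is born on day 0, +-n on day n) is 0.
No non-integer in the interval can be simpler: if x is a non-integer in the interval, then floor(x) or ceil(x) also lies in the interval (the interval contains an integer), and both are proper prefixes of x's sign expansion, i.e. born earlier. So the game value is 0.
Game value = 0

0


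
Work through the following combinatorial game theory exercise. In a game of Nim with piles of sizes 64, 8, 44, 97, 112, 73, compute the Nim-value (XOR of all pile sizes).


We need the XOR (exclusive or) of all pile sizes.
After XOR-ing pile 1 (size 64): 0 XOR 64 = 64
After XOR-ing pile 2 (size 8): 64 XOR 8 = 72
After XOR-ing pile 3 (size 44): 72 XOR 44 = 100
After XOR-ing pile 4 (size 97): 100 XOR 97 = 5
After XOR-ing pile 5 (size 112): 5 XOR 112 = 117
After XOR-ing pile 6 (size 73): 117 XOR 73 = 60
The Nim-value of this position is 60.

60


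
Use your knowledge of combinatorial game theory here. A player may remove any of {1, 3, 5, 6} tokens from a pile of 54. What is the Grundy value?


The subtraction set is S = {1, 3, 5, 6}.
G(k) = mex{ G(k - s) : s in S, s <= k }. We compute iteratively: G(0) = 0.
G(1) = mex({0}) = 1
G(2) = mex({1}) = 0
G(3) = mex({0}) = 1
G(4) = mex({1}) = 0
G(5) = mex({0}) = 1
G(6) = mex({0, 1}) = 2
G(7) = mex({0, 1, 2}) = 3
G(8) = mex({0, 1, 3}) = 2
G(9) = mex({0, 1, 2}) = 3
G(10) = mex({0, 1, 3}) = 2
G(11) = mex({1, 2}) = 0
G(12) = mex({0, 2, 3}) = 1
G(13) = mex({1, 2, 3}) = 0
G(14) = mex({0, 2, 3}) = 1
G(15) = mex({1, 2, 3}) = 0
G(16) = mex({0, 2}) = 1
Observe that G(11)..G(16) = 0, 1, 0, 1, 0, 1 repeats G(0)..G(5) = 0, 1, 0, 1, 0, 1.
For k >= max(S) = 6, G(k) is determined by the previous 6 values G(k-6)..G(k-1); a window of 6 consecutive values has recurred shifted by 11, so by induction G(k + 11) = G(k) for all k >= 0: the sequence is periodic from the start with period 11.
One period: G(0..10) = 0, 1, 0, 1, 0, 1, 2, 3, 2, 3, 2.
54 mod 11 = 10, so G(54) = G(10) = 2.

2


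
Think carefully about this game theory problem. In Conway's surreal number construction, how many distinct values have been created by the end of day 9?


Day 0: {|} = 0 is born. Count = 1.
Day n: the number of surreal numbers born by day n is 2^(n+1) - 1.
By day 0: 2^1 - 1 = 1
By day 1: 2^2 - 1 = 3
By day 2: 2^3 - 1 = 7
By day 3: 2^4 - 1 = 15
By day 4: 2^5 - 1 = 31
By day 5: 2^6 - 1 = 63
By day 6: 2^7 - 1 = 127
By day 7: 2^8 - 1 = 255
By day 8: 2^9 - 1 = 511
By day 9: 2^10 - 1 = 1023
By day 9: 1023 surreal numbers.

1023


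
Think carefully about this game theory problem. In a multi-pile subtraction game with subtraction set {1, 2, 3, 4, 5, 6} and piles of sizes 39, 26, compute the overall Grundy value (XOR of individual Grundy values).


Subtraction set: {1, 2, 3, 4, 5, 6}
For this subtraction set, G(n) = n mod 7 (period = max + 1 = 7).
Pile 1 (size 39): G(39) = 39 mod 7 = 4
Pile 2 (size 26): G(26) = 26 mod 7 = 5
Total Grundy value = XOR of all: 4 XOR 5 = 1

1


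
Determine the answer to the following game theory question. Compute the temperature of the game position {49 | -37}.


The game is {49 | -37}, a switch {a | b} with numbers a > b.
Cooling {a | b} by t gives {a - t | b + t}, which stops being hot when a - t = b + t, i.e. at t = (a - b)/2. So the temperature of a switch is (a - b)/2.
Temperature = (Left option - Right option) / 2
= (49 - (-37)) / 2
= 86 / 2
= 43

43


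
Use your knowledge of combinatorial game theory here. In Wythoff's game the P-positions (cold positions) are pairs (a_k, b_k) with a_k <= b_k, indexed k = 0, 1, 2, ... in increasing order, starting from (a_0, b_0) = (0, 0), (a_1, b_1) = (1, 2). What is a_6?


By Wythoff's theorem, a_k = floor(k * phi) and b_k = floor(k * phi^2) = a_k + k, where phi = (1 + sqrt(5))/2 is the golden ratio.
phi = (1 + sqrt(5))/2 = 1.618034
k = 6
k * phi = 6 * 1.618034 = 9.708204
a_6 = floor(k * phi) = 9

9


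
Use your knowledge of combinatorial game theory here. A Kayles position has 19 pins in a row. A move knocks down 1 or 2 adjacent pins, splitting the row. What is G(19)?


Kayles: a move removes 1 or 2 adjacent pins from a contiguous row.
Removing pins from a row of k leaves two independent rows (a, b) with a + b = k - 1 (one pin) or a + b = k - 2 (two pins); an end removal gives a = 0.
By Sprague-Grundy, G(k) = mex{ G(a) XOR G(b) } over all these splits. G(0) = 0.
G(1): splits (0,0):0^0=0 -> mex({0}) = 1
G(2): splits (0,1):0^1=1 (0,0):0^0=0 -> mex({0, 1}) = 2
G(3): splits (0,2):0^2=2 (1,1):1^1=0 (0,1):0^1=1 -> mex({0, 1, 2}) = 3
G(4): splits (0,3):0^3=3 (1,2):1^2=3 (0,2):0^2=2 (1,1):1^1=0 -> mex({0, 2, 3}) = 1
G(5): splits (0,4):0^1=1 (1,3):1^3=2 (2,2):2^2=0 (0,3):0^3=3 (1,2):1^2=3 -> mex({0, 1, 2, 3}) = 4
G(6) = mex({0, 1, 2, 4}) = 3
G(7) = mex({0, 1, 3, 4, 5}) = 2
G(8) = mex({0, 2, 3, 5, 6}) = 1
G(9) = mex({0, 1, 2, 3, 6, 7}) = 4
G(10) = mex({0, 1, 3, 4, 5, 7}) = 2
G(11) = mex({0, 1, 2, 3, 4, 5}) = 6
G(12) = mex({0, 1, 2, 3, 5, 6, 7}) = 4
G(13) = mex({0, 2, 3, 4, 6, 7}) = 1
G(14) = mex({0, 1, 4, 5, 6, 7}) = 2
G(15) = mex({0, 1, 2, 3, 4, 5, 6}) = 7
G(16) = mex({0, 2, 3, 5, 6, 7}) = 1
G(17) = mex({0, 1, 2, 3, 5, 6, 7}) = 4
G(18) = mex({0, 1, 2, 4, 5, 6}) = 3
G(19) = mex({0, 1, 3, 4, 5, 7}) = 2
Therefore G(19) = 2.

2


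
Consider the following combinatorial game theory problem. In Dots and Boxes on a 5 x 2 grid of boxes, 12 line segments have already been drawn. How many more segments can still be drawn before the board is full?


Grid: 5 x 2 boxes, i.e. 6 rows and 3 columns of dots.
Horizontal edges: (rows + 1) * cols = 6 * 2 = 12
Vertical edges: rows * (cols + 1) = 5 * 3 = 15
Total edges: 12 + 15 = 27
Edges drawn: 12
Remaining: 27 - 12 = 15

15


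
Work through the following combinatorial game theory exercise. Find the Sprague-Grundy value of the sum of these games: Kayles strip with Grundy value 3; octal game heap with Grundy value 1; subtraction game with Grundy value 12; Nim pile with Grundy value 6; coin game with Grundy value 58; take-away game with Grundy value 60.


By the Sprague-Grundy theorem, the Grundy value of a sum of games is the XOR of individual Grundy values.
Kayles strip: Grundy value = 3. Running XOR: 0 XOR 3 = 3
octal game heap: Grundy value = 1. Running XOR: 3 XOR 1 = 2
subtraction game: Grundy value = 12. Running XOR: 2 XOR 12 = 14
Nim pile: Grundy value = 6. Running XOR: 14 XOR 6 = 8
coin game: Grundy value = 58. Running XOR: 8 XOR 58 = 50
take-away game: Grundy value = 60. Running XOR: 50 XOR 60 = 14
The combined Grundy value is 14.

14


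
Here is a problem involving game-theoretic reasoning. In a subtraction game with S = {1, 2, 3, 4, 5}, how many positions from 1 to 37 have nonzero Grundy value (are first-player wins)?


Subtraction set S = {1, 2, 3, 4, 5}, so G(n) = n mod 6.
G(n) = 0 when n is a multiple of 6.
Multiples of 6 in [1, 37]: 6
N-positions (nonzero Grundy) = 37 - 6 = 31

31


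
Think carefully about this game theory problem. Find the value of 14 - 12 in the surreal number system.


x = 14, y = 12
x - y = 14 - 12 = 2

2


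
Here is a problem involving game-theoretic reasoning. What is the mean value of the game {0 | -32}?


Game = {0 | -32}, a switch {a | b} with numbers a > b.
Its thermograph has left wall a - t and right wall b + t, which meet at t = (a - b)/2, where both equal (a + b)/2. So the mast (mean value) is at (a + b)/2.
Mean = (0 + (-32))/2 = -32/2 = -16

-16


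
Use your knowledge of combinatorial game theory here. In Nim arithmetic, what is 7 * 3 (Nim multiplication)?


Nim multiplication is bilinear over XOR: (u XOR v) * w = (u*w) XOR (v*w).
So we split each operand into its bit components and XOR the pairwise Nim products.
7 = 1 + 2 + 4 (as XOR of powers of 2).
3 = 1 + 2 (as XOR of powers of 2).
Using the standard Nim-product table on single bits:
  2*2 = 3,   2*4 = 8,   2*8 = 12,
  4*4 = 6,   4*8 = 11,  8*8 = 13,
and  1*x = x (identity), k*l = l*k (commutative).
Pairwise Nim products:
  1 * 1 = 1
  1 * 2 = 2
  2 * 1 = 2
  2 * 2 = 3
  4 * 1 = 4
  4 * 2 = 8
XOR them: 1 XOR 2 XOR 2 XOR 3 XOR 4 XOR 8 = 14.
Result: 7 * 3 = 14 (in Nim).

14


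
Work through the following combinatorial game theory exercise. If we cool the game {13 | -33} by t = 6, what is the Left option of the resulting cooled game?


Original game: {13 | -33} (a switch {a | b} with a > b).
Cooling by t (for t below the temperature (a - b)/2 = 23) taxes each move by t: {a | b} cooled by t is {a - t | b + t}.
Cooling amount: t = 6
Cooled Left option: 13 - 6 = 7
Cooled Right option: -33 + 6 = -27
Cooled game: {7 | -27}
Left option = 7

7


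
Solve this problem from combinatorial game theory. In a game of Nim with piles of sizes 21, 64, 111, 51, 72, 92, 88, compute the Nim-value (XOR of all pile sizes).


We need the XOR (exclusive or) of all pile sizes.
After XOR-ing pile 1 (size 21): 0 XOR 21 = 21
After XOR-ing pile 2 (size 64): 21 XOR 64 = 85
After XOR-ing pile 3 (size 111): 85 XOR 111 = 58
After XOR-ing pile 4 (size 51): 58 XOR 51 = 9
After XOR-ing pile 5 (size 72): 9 XOR 72 = 65
After XOR-ing pile 6 (size 92): 65 XOR 92 = 29
After XOR-ing pile 7 (size 88): 29 XOR 88 = 69
The Nim-value of this position is 69.

69


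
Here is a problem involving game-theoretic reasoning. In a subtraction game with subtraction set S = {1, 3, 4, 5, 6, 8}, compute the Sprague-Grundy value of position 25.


The subtraction set is S = {1, 3, 4, 5, 6, 8}.
G(k) = mex{ G(k - s) : s in S, s <= k }. We compute iteratively: G(0) = 0.
G(1) = mex({0}) = 1
G(2) = mex({1}) = 0
G(3) = mex({0}) = 1
G(4) = mex({0, 1}) = 2
G(5) = mex({0, 1, 2}) = 3
G(6) = mex({0, 1, 3}) = 2
G(7) = mex({0, 1, 2}) = 3
G(8) = mex({0, 1, 2, 3}) = 4
G(9) = mex({1, 2, 3, 4}) = 0
G(10) = mex({0, 2, 3}) = 1
G(11) = mex({1, 2, 3, 4}) = 0
G(12) = mex({0, 2, 3, 4}) = 1
G(13) = mex({0, 1, 3, 4}) = 2
G(14) = mex({0, 1, 2, 4}) = 3
G(15) = mex({0, 1, 3}) = 2
G(16) = mex({0, 1, 2, 4}) = 3
Observe that G(9)..G(16) = 0, 1, 0, 1, 2, 3, 2, 3 repeats G(0)..G(7) = 0, 1, 0, 1, 2, 3, 2, 3.
For k >= max(S) = 8, G(k) is determined by the previous 8 values G(k-8)..G(k-1); a window of 8 consecutive values has recurred shifted by 9, so by induction G(k + 9) = G(k) for all k >= 0: the sequence is periodic from the start with period 9.
One period: G(0..8) = 0, 1, 0, 1, 2, 3, 2, 3, 4.
25 mod 9 = 7, so G(25) = G(7) = 3.

3


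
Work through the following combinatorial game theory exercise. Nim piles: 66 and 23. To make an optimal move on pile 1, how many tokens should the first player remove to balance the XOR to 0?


Piles: 66 and 23
Current XOR: 66 XOR 23 = 85 (non-zero, so this is an N-position).
To make the XOR zero, we need to find a move that balances the piles.
For pile 1 (size 66): target = 66 XOR 85 = 23
We reduce pile 1 from 66 to 23.
Tokens removed: 66 - 23 = 43
Verification: 23 XOR 23 = 0

43


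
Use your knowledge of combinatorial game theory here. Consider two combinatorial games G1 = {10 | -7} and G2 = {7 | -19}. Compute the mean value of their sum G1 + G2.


G1 = {10 | -7}, G2 = {7 | -19}
Each is a switch {a | b} with numbers a > b; its mean value is (a + b)/2, and mean value is additive over game sums: m(G1 + G2) = m(G1) + m(G2).
Mean of G1 = (10 + (-7))/2 = 3/2 = 3/2
Mean of G2 = (7 + (-19))/2 = -12/2 = -6
Mean of G1 + G2 = 3/2 + -6 = -9/2

-9/2


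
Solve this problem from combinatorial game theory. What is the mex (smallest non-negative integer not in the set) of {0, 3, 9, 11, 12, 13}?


Set = {0, 3, 9, 11, 12, 13}
0 is in the set.
1 is NOT in the set. This is the mex.
mex = 1

1


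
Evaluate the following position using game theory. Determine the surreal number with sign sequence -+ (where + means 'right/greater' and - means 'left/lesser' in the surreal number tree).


Sign expansion: -+
Rule: track bounds (lo, hi), initially (-inf, +inf). On '+', the current value becomes lo and we move to the simplest number in (value, hi): value + 1 if hi = +inf, otherwise the midpoint (value + hi)/2. On '-', the current value becomes hi and we move to value - 1 if lo = -inf, otherwise the midpoint (lo + value)/2.
Start at 0.
Step 1: sign = -, move left. Bounds: (-inf, 0). Value = -1
Step 2: sign = +, move right. Bounds: (-1, 0). Value = -1/2
The surreal number with sign expansion -+ is -1/2.

-1/2


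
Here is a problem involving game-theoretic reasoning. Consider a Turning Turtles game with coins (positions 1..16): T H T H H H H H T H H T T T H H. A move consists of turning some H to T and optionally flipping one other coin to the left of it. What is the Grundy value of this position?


Coins: T H T H H H H H T H H T T T H H
Key fact: a single head at position k behaves exactly like a Nim heap of size k (turning it to T and optionally flipping a coin at j < k corresponds to moving the heap from k to j, or to 0), and heads combine as a disjunctive sum (two heads at the same place would cancel, matching j XOR j = 0). So the Nim-value is the XOR of the 1-indexed positions of the heads.
Face-up positions (1-indexed): [2, 4, 5, 6, 7, 8, 10, 11, 15, 16]
XOR 0 with 2: 0 XOR 2 = 2
XOR 2 with 4: 2 XOR 4 = 6
XOR 6 with 5: 6 XOR 5 = 3
XOR 3 with 6: 3 XOR 6 = 5
XOR 5 with 7: 5 XOR 7 = 2
XOR 2 with 8: 2 XOR 8 = 10
XOR 10 with 10: 10 XOR 10 = 0
XOR 0 with 11: 0 XOR 11 = 11
XOR 11 with 15: 11 XOR 15 = 4
XOR 4 with 16: 4 XOR 16 = 20
Nim-value = 20

20


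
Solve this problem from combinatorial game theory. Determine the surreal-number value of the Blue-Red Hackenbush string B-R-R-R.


Edges (from ground): B-R-R-R
By Berlekamp's sign-expansion rule, a Blue-Red Hackenbush stalk has the value of the surreal number whose sign sequence is the edge sequence with B -> + and R -> -.
Sign sequence: +---
Trace the sign expansion in the surreal number tree, starting from 0:
Edge 1: B (sign +) -> bounds (0, +inf), value = 1
Edge 2: R (sign -) -> bounds (0, 1), value = 1/2
Edge 3: R (sign -) -> bounds (0, 1/2), value = 1/4
Edge 4: R (sign -) -> bounds (0, 1/4), value = 1/8
Game value = 1/8

1/8


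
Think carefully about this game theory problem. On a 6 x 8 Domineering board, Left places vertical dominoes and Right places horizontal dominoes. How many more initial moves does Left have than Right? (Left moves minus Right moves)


Board is 6 x 8 (rows x cols).
Left (vertical) placements: (rows-1) * cols = 5 * 8 = 40
Right (horizontal) placements: rows * (cols-1) = 6 * 7 = 42
Advantage = Left - Right = 40 - 42 = -2

-2


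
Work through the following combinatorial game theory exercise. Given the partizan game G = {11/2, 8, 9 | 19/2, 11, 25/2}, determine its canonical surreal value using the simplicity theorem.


Left options: {11/2, 8, 9}, max = 9
Right options: {19/2, 11, 25/2}, min = 19/2
All options are numbers and max(Left) < min(Right), so by the simplicity theorem the value is the simplest (earliest-born) number strictly between 9 and 19/2.
No integer lies strictly between 9 and 19/2, so the value is the dyadic rational m/2^k in the interval with the smallest k (then m odd); search k = 1, 2, ...:
Denominator 2: no odd multiple of 1/2 lies strictly between 9 and 19/2.
Denominator 4: 37/4 lies strictly between 9 and 19/2 -- found.
The simplest number in the interval is 37/4.
Game value = 37/4

37/4


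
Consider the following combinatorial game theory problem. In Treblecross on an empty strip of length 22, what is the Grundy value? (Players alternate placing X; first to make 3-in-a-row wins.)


Treblecross: place X on empty cells; 3-in-a-row wins.
Playing within two cells of an existing X lets the opponent win at once, so sensible play treats the cells i-2..i+2 around each X as dead. The player left with no safe cell loses, so this is a normal-play take-away game on strips of safe cells.
Placing X at cell i (0-indexed) of a strip of k safe cells leaves independent strips of sizes max(0, i-2) and max(0, k-i-3). Hence G(k) = mex{ G(max(0,i-2)) XOR G(max(0,k-i-3)) : 0 <= i < k }, with G(0) = 0.
G(1): splits (0,0):0^0=0 -> mex({0}) = 1
G(2): splits (0,0):0^0=0 -> mex({0}) = 1
G(3): splits (0,0):0^0=0 -> mex({0}) = 1
G(4): splits (0,1):0^1=1 (0,0):0^0=0 -> mex({0, 1}) = 2
G(5): splits (0,2):0^1=1 (0,1):0^1=1 (0,0):0^0=0 -> mex({0, 1}) = 2
G(6) = mex({1}) = 0
G(7) = mex({0, 1, 2}) = 3
G(8) = mex({0, 1, 2}) = 3
G(9) = mex({0, 2}) = 1
G(10) = mex({0, 2, 3}) = 1
G(11) = mex({0, 3}) = 1
G(12) = mex({1, 3}) = 0
G(13) = mex({0, 1, 2, 3}) = 4
G(14) = mex({0, 1, 2}) = 3
G(15) = mex({0, 1, 2}) = 3
G(16) = mex({0, 1, 2, 4}) = 3
G(17) = mex({0, 1, 3, 4}) = 2
G(18) = mex({0, 1, 3, 4}) = 2
G(19) = mex({0, 1, 3, 5}) = 2
G(20) = mex({0, 1, 2, 3, 5}) = 4
G(21) = mex({0, 1, 2, 3, 5}) = 4
G(22) = mex({1, 2, 6}) = 0
Therefore G(22) = 0.

0


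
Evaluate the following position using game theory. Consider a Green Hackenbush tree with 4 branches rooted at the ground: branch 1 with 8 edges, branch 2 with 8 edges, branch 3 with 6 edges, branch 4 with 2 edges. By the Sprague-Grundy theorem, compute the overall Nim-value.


The tree has 4 branches from the ground vertex.
In Green Hackenbush, the Nim-value of a simple path of length k is k.
Branch 1: length 8, Nim-value = 8
Branch 2: length 8, Nim-value = 8
Branch 3: length 6, Nim-value = 6
Branch 4: length 2, Nim-value = 2
Total Nim-value = XOR of all branch values:
0 XOR 8 = 8
8 XOR 8 = 0
0 XOR 6 = 6
6 XOR 2 = 4
Nim-value of the tree = 4

4


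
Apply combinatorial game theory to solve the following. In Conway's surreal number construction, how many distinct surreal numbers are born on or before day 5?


Day 0: {|} = 0 is born. Count = 1.
Day n: the number of surreal numbers born by day n is 2^(n+1) - 1.
By day 0: 2^1 - 1 = 1
By day 1: 2^2 - 1 = 3
By day 2: 2^3 - 1 = 7
By day 3: 2^4 - 1 = 15
By day 4: 2^5 - 1 = 31
By day 5: 2^6 - 1 = 63
By day 5: 63 surreal numbers.

63


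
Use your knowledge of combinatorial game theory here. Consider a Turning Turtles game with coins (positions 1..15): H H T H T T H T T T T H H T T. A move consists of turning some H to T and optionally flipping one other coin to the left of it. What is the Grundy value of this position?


Coins: H H T H T T H T T T T H H T T
Key fact: a single head at position k behaves exactly like a Nim heap of size k (turning it to T and optionally flipping a coin at j < k corresponds to moving the heap from k to j, or to 0), and heads combine as a disjunctive sum (two heads at the same place would cancel, matching j XOR j = 0). So the Nim-value is the XOR of the 1-indexed positions of the heads.
Face-up positions (1-indexed): [1, 2, 4, 7, 12, 13]
XOR 0 with 1: 0 XOR 1 = 1
XOR 1 with 2: 1 XOR 2 = 3
XOR 3 with 4: 3 XOR 4 = 7
XOR 7 with 7: 7 XOR 7 = 0
XOR 0 with 12: 0 XOR 12 = 12
XOR 12 with 13: 12 XOR 13 = 1
Nim-value = 1

1


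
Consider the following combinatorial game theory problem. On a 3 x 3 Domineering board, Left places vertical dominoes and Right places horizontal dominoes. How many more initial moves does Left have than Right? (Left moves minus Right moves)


Board is 3 x 3 (rows x cols).
Left (vertical) placements: (rows-1) * cols = 2 * 3 = 6
Right (horizontal) placements: rows * (cols-1) = 3 * 2 = 6
Advantage = Left - Right = 6 - 6 = 0

0


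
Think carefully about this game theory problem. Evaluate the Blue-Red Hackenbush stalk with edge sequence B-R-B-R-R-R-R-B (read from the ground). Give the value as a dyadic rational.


Edges (from ground): B-R-B-R-R-R-R-B
By Berlekamp's sign-expansion rule, a Blue-Red Hackenbush stalk has the value of the surreal number whose sign sequence is the edge sequence with B -> + and R -> -.
Sign sequence: +-+----+
Trace the sign expansion in the surreal number tree, starting from 0:
Edge 1: B (sign +) -> bounds (0, +inf), value = 1
Edge 2: R (sign -) -> bounds (0, 1), value = 1/2
Edge 3: B (sign +) -> bounds (1/2, 1), value = 3/4
Edge 4: R (sign -) -> bounds (1/2, 3/4), value = 5/8
Edge 5: R (sign -) -> bounds (1/2, 5/8), value = 9/16
Edge 6: R (sign -) -> bounds (1/2, 9/16), value = 17/32
Edge 7: R (sign -) -> bounds (1/2, 17/32), value = 33/64
Edge 8: B (sign +) -> bounds (33/64, 17/32), value = 67/128
Game value = 67/128

67/128


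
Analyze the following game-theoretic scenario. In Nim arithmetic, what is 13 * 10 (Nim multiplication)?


Nim multiplication is bilinear over XOR: (u XOR v) * w = (u*w) XOR (v*w).
So we split each operand into its bit components and XOR the pairwise Nim products.
13 = 1 + 4 + 8 (as XOR of powers of 2).
10 = 2 + 8 (as XOR of powers of 2).
Using the standard Nim-product table on single bits:
  2*2 = 3,   2*4 = 8,   2*8 = 12,
  4*4 = 6,   4*8 = 11,  8*8 = 13,
and  1*x = x (identity), k*l = l*k (commutative).
Pairwise Nim products:
  1 * 2 = 2
  1 * 8 = 8
  4 * 2 = 8
  4 * 8 = 11
  8 * 2 = 12
  8 * 8 = 13
XOR them: 2 XOR 8 XOR 8 XOR 11 XOR 12 XOR 13 = 8.
Result: 13 * 10 = 8 (in Nim).

8
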